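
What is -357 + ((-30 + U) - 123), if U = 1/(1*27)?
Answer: -13769/27 ≈ -509.96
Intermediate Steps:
U = 1/27 ≈ 0.037037
-357 + ((-30 + U) - 123) = -357 + ((-30 + 1/27) - 123) = -357 + (-809/27 - 123) = -357 - 4130/27 = -13769/27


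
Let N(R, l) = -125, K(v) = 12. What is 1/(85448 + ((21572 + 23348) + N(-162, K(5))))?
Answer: 1/130243 ≈ 7.6780e-6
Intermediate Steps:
1/(85448 + ((21572 + 23348) + N(-162, K(5)))) = 1/(85448 + ((21572 + 23348) - 125)) = 1/(85448 + (44920 - 125)) = 1/(85448 + 44795) = 1/130243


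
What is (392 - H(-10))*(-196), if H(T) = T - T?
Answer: -76832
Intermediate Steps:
H(T) = 0
(392 - H(-10))*(-196) = (392 - 1*0)*(-196) = (392 + 0)*(-196) = 392*(-196) = -76832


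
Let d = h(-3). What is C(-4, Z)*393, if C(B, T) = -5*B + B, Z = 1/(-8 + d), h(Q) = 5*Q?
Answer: 6288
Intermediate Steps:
d = -15 (d = 5*(-3) = -15)
Z = -1/23 (Z = 1/(-8 - 15) = 1/(-23) = -1/23 ≈ -0.043478)
C(B, T) = -4*B
C(-4, Z)*393 = -4*(-4)*393 = 16*393 = 6288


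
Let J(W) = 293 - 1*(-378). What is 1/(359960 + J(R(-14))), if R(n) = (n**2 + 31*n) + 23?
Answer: 1/360631 ≈ 2.7729e-6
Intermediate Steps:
R(n) = 23 + n**2 + 31*n
J(W) = 671 (J(W) = 293 + 378 = 671)
1/(359960 + J(R(-14))) = 1/(359960 + 671) = 1/360631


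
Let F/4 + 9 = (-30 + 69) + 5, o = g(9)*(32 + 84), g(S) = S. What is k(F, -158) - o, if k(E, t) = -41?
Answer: -1085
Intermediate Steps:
o = 1044 (o = 9*(32 + 84) = 9*116 = 1044)
F = 140 (F = -36 + 4*((-30 + 69) + 5) = -36 + 4*(39 + 5) = -36 + 4*44 = -36 + 176 = 140)
k(F, -158) - o = -41 - 1*1044 = -41 - 1044 = -1085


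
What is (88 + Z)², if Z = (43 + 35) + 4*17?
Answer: 54756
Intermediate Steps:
Z = 146 (Z = 78 + 68 = 146)
(88 + Z)² = (88 + 146)² = 234² = 54756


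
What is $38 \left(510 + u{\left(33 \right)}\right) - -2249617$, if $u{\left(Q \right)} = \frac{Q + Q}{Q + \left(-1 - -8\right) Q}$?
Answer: $\frac{4538013}{2} \approx 2.269 \cdot 10^{6}$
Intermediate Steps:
$u{\left(Q \right)} = \frac{1}{4}$ ($u{\left(Q \right)} = \frac{2 Q}{Q + \left(-1 + 8\right) Q} = \frac{2 Q}{Q + 7 Q} = \frac{2 Q}{8 Q} = 2 Q \frac{1}{8 Q} = \frac{1}{4}$)
$38 \left(510 + u{\left(33 \right)}\right) - -2249617 = 38 \left(510 + \frac{1}{4}\right) - -2249617 = 38 \cdot \frac{2041}{4} + 2249617 = \frac{38779}{2} + 2249617 = \frac{4538013}{2}$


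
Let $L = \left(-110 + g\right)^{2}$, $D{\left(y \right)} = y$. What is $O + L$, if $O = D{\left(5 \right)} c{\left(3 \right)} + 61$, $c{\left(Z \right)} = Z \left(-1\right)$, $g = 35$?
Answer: $5671$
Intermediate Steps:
$c{\left(Z \right)} = - Z$
$L = 5625$ ($L = \left(-110 + 35\right)^{2} = \left(-75\right)^{2} = 5625$)
$O = 46$ ($O = 5 \left(\left(-1\right) 3\right) + 61 = 5 \left(-3\right) + 61 = -15 + 61 = 46$)
$O + L = 46 + 5625 = 5671$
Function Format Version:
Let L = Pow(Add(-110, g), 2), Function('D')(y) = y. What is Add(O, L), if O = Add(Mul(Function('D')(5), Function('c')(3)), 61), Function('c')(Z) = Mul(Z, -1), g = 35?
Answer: 5671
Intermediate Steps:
Function('c')(Z) = Mul(-1, Z)
L = 5625 (L = Pow(Add(-110, 35), 2) = Pow(-75, 2) = 5625)
O = 46 (O = Add(Mul(5, Mul(-1, 3)), 61) = Add(Mul(5, -3), 61) = Add(-15, 61) = 46)
Add(O, L) = Add(46, 5625) = 5671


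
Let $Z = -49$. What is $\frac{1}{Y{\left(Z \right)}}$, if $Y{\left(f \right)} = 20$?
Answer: $\frac{1}{20} \approx 0.05$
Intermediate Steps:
$\frac{1}{Y{\left(Z \right)}} = \frac{1}{20}$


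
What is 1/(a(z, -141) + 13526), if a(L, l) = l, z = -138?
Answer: 1/13385 ≈ 7.4710e-5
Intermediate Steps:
1/(a(z, -141) + 13526) = 1/(-141 + 13526) = 1/13385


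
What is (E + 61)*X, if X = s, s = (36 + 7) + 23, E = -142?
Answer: -5346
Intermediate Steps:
s = 66 (s = 43 + 23 = 66)
X = 66
(E + 61)*X = (-142 + 61)*66 = -81*66 = -5346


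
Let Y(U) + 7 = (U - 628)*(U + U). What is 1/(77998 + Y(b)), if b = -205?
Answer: 1/419521 ≈ 2.3837e-6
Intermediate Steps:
Y(U) = -7 + 2*U*(-628 + U) (Y(U) = -7 + (U - 628)*(U + U) = -7 + (-628 + U)*(2*U) = -7 + 2*U*(-628 + U))
1/(77998 + Y(b)) = 1/(77998 + (-7 - 1256*(-205) + 2*(-205)²)) = 1/(77998 + (-7 + 257480 + 2*42025)) = 1/(77998 + (-7 + 257480 + 84050)) = 1/(77998 + 341523) = 1/419521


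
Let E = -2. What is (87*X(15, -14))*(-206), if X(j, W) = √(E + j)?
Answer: -17922*√13 ≈ -64619.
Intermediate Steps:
X(j, W) = √(-2 + j)
(87*X(15, -14))*(-206) = (87*√(-2 + 15))*(-206) = (87*√13)*(-206) = -17922*√13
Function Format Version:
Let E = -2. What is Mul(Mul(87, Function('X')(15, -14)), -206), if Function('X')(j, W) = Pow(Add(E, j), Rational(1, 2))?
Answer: Mul(-17922, Pow(13, Rational(1, 2))) ≈ -64619.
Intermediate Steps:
Function('X')(j, W) = Pow(Add(-2, j), Rational(1, 2))
Mul(Mul(87, Function('X')(15, -14)), -206) = Mul(Mul(87, Pow(Add(-2, 15), Rational(1, 2))), -206) = Mul(Mul(87, Pow(13, Rational(1, 2))), -206) = Mul(-17922, Pow(13, Rational(1, 2)))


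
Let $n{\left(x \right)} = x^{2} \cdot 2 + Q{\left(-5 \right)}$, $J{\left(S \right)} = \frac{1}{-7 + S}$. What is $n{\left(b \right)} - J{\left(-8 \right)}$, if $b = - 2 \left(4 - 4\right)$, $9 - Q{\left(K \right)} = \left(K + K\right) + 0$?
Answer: $\frac{286}{15} \approx 19.067$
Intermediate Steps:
$Q{\left(K \right)} = 9 - 2 K$ ($Q{\left(K \right)} = 9 - \left(\left(K + K\right) + 0\right) = 9 - \left(2 K + 0\right) = 9 - 2 K$)
$b = 0$ ($b = \left(-2\right) 0 = 0$)
$n{\left(x \right)} = 19 + 2 x^{2}$ ($n{\left(x \right)} = x^{2} \cdot 2 + \left(9 - -10\right) = 2 x^{2} + \left(9 + 10\right) = 2 x^{2} + 19 = 19 + 2 x^{2}$)
$n{\left(b \right)} - J{\left(-8 \right)} = \left(19 + 2 \cdot 0^{2}\right) - \frac{1}{-7 - 8} = \left(19 + 2 \cdot 0\right) - \frac{1}{-15} = \left(19 + 0\right) - - \frac{1}{15} = 19 + \frac{1}{15} = \frac{286}{15}$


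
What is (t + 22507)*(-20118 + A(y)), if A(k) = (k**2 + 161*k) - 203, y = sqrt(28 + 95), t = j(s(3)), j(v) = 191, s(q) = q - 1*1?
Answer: -458454204 + 3654378*sqrt(123) ≈ -4.1793e+8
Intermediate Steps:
s(q) = -1 + q (s(q) = q - 1 = -1 + q)
t = 191
y = sqrt(123) ≈ 11.091
A(k) = -203 + k**2 + 161*k
(t + 22507)*(-20118 + A(y)) = (191 + 22507)*(-20118 + (-203 + (sqrt(123))**2 + 161*sqrt(123))) = 22698*(-20118 + (-203 + 123 + 161*sqrt(123))) = 22698*(-20118 + (-80 + 161*sqrt(123))) = 22698*(-20198 + 161*sqrt(123)) = -458454204 + 3654378*sqrt(123)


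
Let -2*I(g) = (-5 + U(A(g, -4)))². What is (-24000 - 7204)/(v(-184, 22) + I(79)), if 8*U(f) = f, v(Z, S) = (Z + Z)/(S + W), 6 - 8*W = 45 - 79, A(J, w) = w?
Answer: 6740064/6211 ≈ 1085.2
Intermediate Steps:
W = 5 (W = ¾ - (45 - 79)/8 = ¾ - ⅛*(-34) = ¾ + 17/4 = 5)
v(Z, S) = 2*Z/(5 + S) (v(Z, S) = (Z + Z)/(S + 5) = (2*Z)/(5 + S) = 2*Z/(5 + S))
U(f) = f/8
I(g) = -121/8 (I(g) = -(-5 + (⅛)*(-4))²/2 = -(-5 - ½)²/2 = -(-11/2)²/2 = -½*121/4 = -121/8)
(-24000 - 7204)/(v(-184, 22) + I(79)) = (-24000 - 7204)/(2*(-184)/(5 + 22) - 121/8) = -31204/(2*(-184)/27 - 121/8) = -31204/(2*(-184)*(1/27) - 121/8) = -31204/(-368/27 - 121/8) = -31204/(-6211/216) = -31204*(-216/6211) = 6740064/6211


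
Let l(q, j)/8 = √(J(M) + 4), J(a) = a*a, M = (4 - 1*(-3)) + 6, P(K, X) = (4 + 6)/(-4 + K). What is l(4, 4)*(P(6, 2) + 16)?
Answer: 168*√173 ≈ 2209.7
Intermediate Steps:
P(K, X) = 10/(-4 + K)
M = 13 (M = (4 + 3) + 6 = 7 + 6 = 13)
J(a) = a²
l(q, j) = 8*√173 (l(q, j) = 8*√(13² + 4) = 8*√(169 + 4) = 8*√173)
l(4, 4)*(P(6, 2) + 16) = (8*√173)*(10/(-4 + 6) + 16) = (8*√173)*(10/2 + 16) = (8*√173)*(10*(½) + 16) = (8*√173)*(5 + 16) = (8*√173)*21 = 168*√173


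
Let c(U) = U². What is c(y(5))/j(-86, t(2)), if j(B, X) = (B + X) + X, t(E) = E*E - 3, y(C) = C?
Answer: -25/84 ≈ -0.29762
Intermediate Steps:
t(E) = -3 + E² (t(E) = E² - 3 = -3 + E²)
j(B, X) = B + 2*X
c(y(5))/j(-86, t(2)) = 5²/(-86 + 2*(-3 + 2²)) = 25/(-86 + 2*(-3 + 4)) = 25/(-86 + 2*1) = 25/(-86 + 2) = 25/(-84) = 25*(-1/84) = -25/84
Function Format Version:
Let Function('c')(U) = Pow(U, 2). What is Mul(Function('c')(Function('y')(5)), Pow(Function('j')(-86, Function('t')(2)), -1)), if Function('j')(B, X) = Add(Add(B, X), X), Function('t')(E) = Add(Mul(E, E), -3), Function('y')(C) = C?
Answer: Rational(-25, 84) ≈ -0.29762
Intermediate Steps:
Function('t')(E) = Add(-3, Pow(E, 2)) (Function('t')(E) = Add(Pow(E, 2), -3) = Add(-3, Pow(E, 2)))
Function('j')(B, X) = Add(B, Mul(2, X))
Mul(Function('c')(Function('y')(5)), Pow(Function('j')(-86, Function('t')(2)), -1)) = Mul(Pow(5, 2), Pow(Add(-86, Mul(2, Add(-3, Pow(2, 2)))), -1)) = Mul(25, Pow(Add(-86, Mul(2, Add(-3, 4))), -1)) = Mul(25, Pow(Add(-86, Mul(2, 1)), -1)) = Mul(25, Pow(Add(-86, 2), -1)) = Mul(25, Pow(-84, -1)) = Mul(25, Rational(-1, 84)) = Rational(-25, 84)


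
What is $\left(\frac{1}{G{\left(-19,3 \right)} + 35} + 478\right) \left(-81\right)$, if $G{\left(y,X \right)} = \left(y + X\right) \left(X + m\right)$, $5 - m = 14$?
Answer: $- \frac{5072139}{131} \approx -38719.0$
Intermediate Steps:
$m = -9$ ($m = 5 - 14 = -9$)
$G{\left(y,X \right)} = \left(-9 + X\right) \left(X + y\right)$ ($G{\left(y,X \right)} = \left(y + X\right) \left(X - 9\right) = \left(X + y\right) \left(-9 + X\right) = \left(-9 + X\right) \left(X + y\right)$)
$\left(\frac{1}{G{\left(-19,3 \right)} + 35} + 478\right) \left(-81\right) = \left(\frac{1}{\left(3^{2} - 27 - -171 + 3 \left(-19\right)\right) + 35} + 478\right) \left(-81\right) = \left(\frac{1}{\left(9 - 27 + 171 - 57\right) + 35} + 478\right) \left(-81\right) = \left(\frac{1}{96 + 35} + 478\right) \left(-81\right) = \left(\frac{1}{131} + 478\right) \left(-81\right) = \frac{62619}{131} \left(-81\right) = - \frac{5072139}{131}$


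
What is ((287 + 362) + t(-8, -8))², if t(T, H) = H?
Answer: 410881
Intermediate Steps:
((287 + 362) + t(-8, -8))² = ((287 + 362) - 8)² = (649 - 8)² = 641² = 410881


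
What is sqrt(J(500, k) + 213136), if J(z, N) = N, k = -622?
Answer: sqrt(212514) ≈ 460.99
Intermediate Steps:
sqrt(J(500, k) + 213136) = sqrt(-622 + 213136) = sqrt(212514)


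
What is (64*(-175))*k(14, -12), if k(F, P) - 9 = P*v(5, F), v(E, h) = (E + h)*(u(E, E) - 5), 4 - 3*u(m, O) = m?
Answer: -13720000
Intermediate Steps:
u(m, O) = 4/3 - m/3
v(E, h) = (-11/3 - E/3)*(E + h) (v(E, h) = (E + h)*((4/3 - E/3) - 5) = (E + h)*(-11/3 - E/3) = (-11/3 - E/3)*(E + h))
k(F, P) = 9 + P*(-80/3 - 16*F/3) (k(F, P) = 9 + P*(-11/3*5 - 11*F/3 - ⅓*5² - ⅓*5*F) = 9 + P*(-55/3 - 11*F/3 - ⅓*25 - 5*F/3) = 9 + P*(-55/3 - 11*F/3 - 25/3 - 5*F/3) = 9 + P*(-80/3 - 16*F/3))
(64*(-175))*k(14, -12) = (64*(-175))*(9 - 16/3*(-12)*(5 + 14)) = -11200*(9 - 16/3*(-12)*19) = -11200*(9 + 1216) = -11200*1225 = -13720000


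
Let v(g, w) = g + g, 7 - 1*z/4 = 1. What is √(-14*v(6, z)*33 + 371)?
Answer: I*√5173 ≈ 71.924*I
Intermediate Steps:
z = 24 (z = 28 - 4*1 = 28 - 4 = 24)
v(g, w) = 2*g
√(-14*v(6, z)*33 + 371) = √(-28*6*33 + 371) = √(-14*12*33 + 371) = √(-168*33 + 371) = √(-5544 + 371) = √(-5173) = I*√5173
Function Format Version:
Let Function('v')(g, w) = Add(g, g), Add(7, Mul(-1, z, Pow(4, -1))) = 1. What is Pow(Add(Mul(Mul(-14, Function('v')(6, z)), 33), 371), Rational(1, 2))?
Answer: Mul(I, Pow(5173, Rational(1, 2))) ≈ Mul(71.924, I)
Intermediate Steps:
z = 24 (z = Add(28, Mul(-4, 1)) = Add(28, -4) = 24)
Function('v')(g, w) = Mul(2, g)
Pow(Add(Mul(Mul(-14, Function('v')(6, z)), 33), 371), Rational(1, 2)) = Pow(Add(Mul(Mul(-14, Mul(2, 6)), 33), 371), Rational(1, 2)) = Pow(Add(Mul(Mul(-14, 12), 33), 371), Rational(1, 2)) = Pow(Add(Mul(-168, 33), 371), Rational(1, 2)) = Pow(Add(-5544, 371), Rational(1, 2)) = Pow(-5173, Rational(1, 2)) = Mul(I, Pow(5173, Rational(1, 2)))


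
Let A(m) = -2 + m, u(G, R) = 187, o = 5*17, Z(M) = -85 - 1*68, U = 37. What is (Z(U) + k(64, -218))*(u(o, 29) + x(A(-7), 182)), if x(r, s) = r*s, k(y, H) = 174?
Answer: -30471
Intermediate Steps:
Z(M) = -153 (Z(M) = -85 - 68 = -153)
o = 85
(Z(U) + k(64, -218))*(u(o, 29) + x(A(-7), 182)) = (-153 + 174)*(187 + (-2 - 7)*182) = 21*(187 - 9*182) = 21*(187 - 1638) = 21*(-1451) = -30471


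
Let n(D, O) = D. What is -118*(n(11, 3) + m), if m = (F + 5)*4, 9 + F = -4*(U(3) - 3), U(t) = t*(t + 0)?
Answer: 11918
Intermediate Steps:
U(t) = t² (U(t) = t*t = t²)
F = -33 (F = -9 - 4*(3² - 3) = -9 - 4*(9 - 3) = -9 - 4*6 = -9 - 24 = -33)
m = -112 (m = (-33 + 5)*4 = -28*4 = -112)
-118*(n(11, 3) + m) = -118*(11 - 112) = -118*(-101) = 11918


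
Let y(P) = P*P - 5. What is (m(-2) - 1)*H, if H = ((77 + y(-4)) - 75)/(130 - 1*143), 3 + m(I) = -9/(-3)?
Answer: 1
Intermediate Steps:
y(P) = -5 + P² (y(P) = P² - 5 = -5 + P²)
m(I) = 0 (m(I) = -3 - 9/(-3) = -3 - 9*(-⅓) = -3 + 3 = 0)
H = -1 (H = ((77 + (-5 + (-4)²)) - 75)/(130 - 1*143) = ((77 + (-5 + 16)) - 75)/(130 - 143) = ((77 + 11) - 75)/(-13) = (88 - 75)*(-1/13) = 13*(-1/13) = -1)
(m(-2) - 1)*H = (0 - 1)*(-1) = -1*(-1) = 1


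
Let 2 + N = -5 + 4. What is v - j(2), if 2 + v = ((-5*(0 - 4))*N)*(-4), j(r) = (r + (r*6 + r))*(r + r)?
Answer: 174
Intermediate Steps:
N = -3 (N = -2 + (-5 + 4) = -2 - 1 = -3)
j(r) = 16*r² (j(r) = (r + (6*r + r))*(2*r) = (r + 7*r)*(2*r) = (8*r)*(2*r) = 16*r²)
v = 238 (v = -2 + (-5*(0 - 4)*(-3))*(-4) = -2 + (-5*(-4)*(-3))*(-4) = -2 + (20*(-3))*(-4) = -2 - 60*(-4) = -2 + 240 = 238)
v - j(2) = 238 - 16*2² = 238 - 16*4 = 238 - 1*64 = 238 - 64 = 174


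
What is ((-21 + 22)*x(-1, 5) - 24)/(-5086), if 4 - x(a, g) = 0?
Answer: 10/2543 ≈ 0.0039324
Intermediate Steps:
x(a, g) = 4 (x(a, g) = 4 - 1*0 = 4 + 0 = 4)
((-21 + 22)*x(-1, 5) - 24)/(-5086) = ((-21 + 22)*4 - 24)/(-5086) = (1*4 - 24)*(-1/5086) = (4 - 24)*(-1/5086) = -20*(-1/5086) = 10/2543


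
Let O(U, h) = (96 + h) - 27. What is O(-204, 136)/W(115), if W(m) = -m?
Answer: -41/23 ≈ -1.7826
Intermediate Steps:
O(U, h) = 69 + h
O(-204, 136)/W(115) = (69 + 136)/((-1*115)) = 205/(-115) = 205*(-1/115) = -41/23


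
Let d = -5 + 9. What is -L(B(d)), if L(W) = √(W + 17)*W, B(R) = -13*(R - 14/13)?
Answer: 38*I*√21 ≈ 174.14*I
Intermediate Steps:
d = 4
B(R) = 14 - 13*R (B(R) = -13*(R - 14*1/13) = -13*(R - 14/13) = -13*(-14/13 + R) = 14 - 13*R)
L(W) = W*√(17 + W) (L(W) = √(17 + W)*W = W*√(17 + W))
-L(B(d)) = -(14 - 13*4)*√(17 + (14 - 13*4)) = -(14 - 52)*√(17 + (14 - 52)) = -(-38)*√(17 - 38) = -(-38)*√(-21) = -(-38)*I*√21 = 38*I*√21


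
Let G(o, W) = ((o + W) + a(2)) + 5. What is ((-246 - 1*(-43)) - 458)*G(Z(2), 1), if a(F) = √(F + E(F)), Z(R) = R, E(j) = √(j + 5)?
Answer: -5288 - 661*√(2 + √7) ≈ -6712.7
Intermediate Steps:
E(j) = √(5 + j)
a(F) = √(F + √(5 + F))
G(o, W) = 5 + W + o + √(2 + √7) (G(o, W) = ((o + W) + √(2 + √(5 + 2))) + 5 = ((W + o) + √(2 + √7)) + 5 = (W + o + √(2 + √7)) + 5 = 5 + W + o + √(2 + √7))
((-246 - 1*(-43)) - 458)*G(Z(2), 1) = ((-246 - 1*(-43)) - 458)*(5 + 1 + 2 + √(2 + √7)) = ((-246 + 43) - 458)*(8 + √(2 + √7)) = (-203 - 458)*(8 + √(2 + √7)) = -661*(8 + √(2 + √7)) = -5288 - 661*√(2 + √7)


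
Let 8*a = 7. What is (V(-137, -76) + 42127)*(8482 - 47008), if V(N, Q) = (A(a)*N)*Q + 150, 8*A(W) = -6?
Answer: -1327914168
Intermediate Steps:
a = 7/8 (a = (⅛)*7 = 7/8 ≈ 0.87500)
A(W) = -¾ (A(W) = (⅛)*(-6) = -¾)
V(N, Q) = 150 - 3*N*Q/4 (V(N, Q) = (-3*N/4)*Q + 150 = -3*N*Q/4 + 150 = 150 - 3*N*Q/4)
(V(-137, -76) + 42127)*(8482 - 47008) = ((150 - ¾*(-137)*(-76)) + 42127)*(8482 - 47008) = ((150 - 7809) + 42127)*(-38526) = (-7659 + 42127)*(-38526) = 34468*(-38526) = -1327914168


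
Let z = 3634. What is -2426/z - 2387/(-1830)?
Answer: 2117389/3325110 ≈ 0.63679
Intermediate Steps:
-2426/z - 2387/(-1830) = -2426/3634 - 2387/(-1830) = -2426*1/3634 - 2387*(-1/1830) = -1213/1817 + 2387/1830 = 2117389/3325110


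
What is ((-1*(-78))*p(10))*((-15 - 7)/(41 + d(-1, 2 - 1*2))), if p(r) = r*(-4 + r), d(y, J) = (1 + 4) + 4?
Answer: -10296/5 ≈ -2059.2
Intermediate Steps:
d(y, J) = 9 (d(y, J) = 5 + 4 = 9)
((-1*(-78))*p(10))*((-15 - 7)/(41 + d(-1, 2 - 1*2))) = ((-1*(-78))*(10*(-4 + 10)))*((-15 - 7)/(41 + 9)) = (78*(10*6))*(-22/50) = (78*60)*(-22*1/50) = 4680*(-11/25) = -10296/5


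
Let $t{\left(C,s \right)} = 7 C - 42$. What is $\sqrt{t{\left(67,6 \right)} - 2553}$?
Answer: $i \sqrt{2126} \approx 46.109 i$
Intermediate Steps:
$t{\left(C,s \right)} = -42 + 7 C$
$\sqrt{t{\left(67,6 \right)} - 2553} = \sqrt{\left(-42 + 7 \cdot 67\right) - 2553} = \sqrt{\left(-42 + 469\right) - 2553} = \sqrt{427 - 2553} = \sqrt{-2126} = i \sqrt{2126}$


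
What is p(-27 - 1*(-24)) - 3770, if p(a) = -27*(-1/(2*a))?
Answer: -7549/2 ≈ -3774.5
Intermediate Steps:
p(a) = 27/(2*a) (p(a) = -(-27)/(2*a) = 27/(2*a))
p(-27 - 1*(-24)) - 3770 = 27/(2*(-27 - 1*(-24))) - 3770 = 27/(2*(-27 + 24)) - 3770 = (27/2)/(-3) - 3770 = (27/2)*(-⅓) - 3770 = -9/2 - 3770 = -7549/2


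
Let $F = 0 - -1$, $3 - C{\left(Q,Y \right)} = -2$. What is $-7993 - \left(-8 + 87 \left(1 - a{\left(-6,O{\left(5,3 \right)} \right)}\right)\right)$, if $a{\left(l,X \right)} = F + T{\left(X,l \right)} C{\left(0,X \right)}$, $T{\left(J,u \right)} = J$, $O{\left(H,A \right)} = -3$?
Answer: $-9290$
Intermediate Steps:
$C{\left(Q,Y \right)} = 5$ ($C{\left(Q,Y \right)} = 3 - -2 = 3 + 2 = 5$)
$F = 1$ ($F = 0 + 1 = 1$)
$a{\left(l,X \right)} = 1 + 5 X$ ($a{\left(l,X \right)} = 1 + X 5 = 1 + 5 X$)
$-7993 - \left(-8 + 87 \left(1 - a{\left(-6,O{\left(5,3 \right)} \right)}\right)\right) = -7993 + \left(\left(6 \cdot 1 + 2\right) - 87 \left(1 - \left(1 + 5 \left(-3\right)\right)\right)\right) = -7993 + \left(\left(6 + 2\right) - 87 \left(1 - \left(1 - 15\right)\right)\right) = -7993 + \left(8 - 87 \left(1 - -14\right)\right) = -7993 + \left(8 - 87 \left(1 + 14\right)\right) = -7993 + \left(8 - 1305\right) = -7993 - 1297 = -9290$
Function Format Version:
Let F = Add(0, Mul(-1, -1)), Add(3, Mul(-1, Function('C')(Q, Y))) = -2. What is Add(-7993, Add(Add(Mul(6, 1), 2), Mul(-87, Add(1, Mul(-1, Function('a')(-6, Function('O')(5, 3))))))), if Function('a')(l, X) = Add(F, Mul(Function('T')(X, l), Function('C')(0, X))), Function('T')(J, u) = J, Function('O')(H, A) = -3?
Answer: -9290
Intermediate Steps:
Function('C')(Q, Y) = 5 (Function('C')(Q, Y) = Add(3, Mul(-1, -2)) = Add(3, 2) = 5)
F = 1 (F = Add(0, 1) = 1)
Function('a')(l, X) = Add(1, Mul(5, X)) (Function('a')(l, X) = Add(1, Mul(X, 5)) = Add(1, Mul(5, X)))
Add(-7993, Add(Add(Mul(6, 1), 2), Mul(-87, Add(1, Mul(-1, Function('a')(-6, Function('O')(5, 3))))))) = Add(-7993, Add(Add(Mul(6, 1), 2), Mul(-87, Add(1, Mul(-1, Add(1, Mul(5, -3))))))) = Add(-7993, Add(Add(6, 2), Mul(-87, Add(1, Mul(-1, Add(1, -15)))))) = Add(-7993, Add(8, Mul(-87, Add(1, Mul(-1, -14))))) = Add(-7993, Add(8, Mul(-87, Add(1, 14)))) = Add(-7993, Add(8, Mul(-87, 15))) = Add(-7993, Add(8, -1305)) = Add(-7993, -1297) = -9290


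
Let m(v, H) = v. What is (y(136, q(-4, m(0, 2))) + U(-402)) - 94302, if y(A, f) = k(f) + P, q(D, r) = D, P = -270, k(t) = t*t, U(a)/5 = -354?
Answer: -96326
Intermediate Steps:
U(a) = -1770 (U(a) = 5*(-354) = -1770)
k(t) = t²
y(A, f) = -270 + f² (y(A, f) = f² - 270 = -270 + f²)
(y(136, q(-4, m(0, 2))) + U(-402)) - 94302 = ((-270 + (-4)²) - 1770) - 94302 = ((-270 + 16) - 1770) - 94302 = (-254 - 1770) - 94302 = -2024 - 94302 = -96326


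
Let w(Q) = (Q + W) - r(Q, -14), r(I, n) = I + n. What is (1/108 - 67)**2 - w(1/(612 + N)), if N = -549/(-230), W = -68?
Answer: 52975081/11664 ≈ 4541.8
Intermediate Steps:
N = 549/230 (N = -549*(-1/230) = 549/230 ≈ 2.3870)
w(Q) = -54 (w(Q) = (Q - 68) - (Q - 14) = (-68 + Q) - (-14 + Q) = (-68 + Q) + (14 - Q) = -54)
(1/108 - 67)**2 - w(1/(612 + N)) = (1/108 - 67)**2 - 1*(-54) = (1/108 - 67)**2 + 54 = (-7235/108)**2 + 54 = 52345225/11664 + 54 = 52975081/11664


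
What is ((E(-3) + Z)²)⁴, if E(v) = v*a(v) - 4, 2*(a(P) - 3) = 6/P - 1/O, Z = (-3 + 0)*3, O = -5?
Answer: 1925122952918976001/100000000 ≈ 1.9251e+10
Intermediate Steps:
Z = -9 (Z = -3*3 = -9)
a(P) = 31/10 + 3/P (a(P) = 3 + (6/P - 1/(-5))/2 = 3 + (6/P - 1*(-⅕))/2 = 3 + (6/P + ⅕)/2 = 3 + (⅕ + 6/P)/2 = 3 + (⅒ + 3/P) = 31/10 + 3/P)
E(v) = -4 + v*(31/10 + 3/v) (E(v) = v*(31/10 + 3/v) - 4 = -4 + v*(31/10 + 3/v))
((E(-3) + Z)²)⁴ = (((-1 + (31/10)*(-3)) - 9)²)⁴ = (((-1 - 93/10) - 9)²)⁴ = ((-103/10 - 9)²)⁴ = ((-193/10)²)⁴ = (37249/100)⁴ = 1925122952918976001/100000000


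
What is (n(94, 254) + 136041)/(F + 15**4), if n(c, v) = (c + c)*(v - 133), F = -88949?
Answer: -158789/38324 ≈ -4.1433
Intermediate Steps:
n(c, v) = 2*c*(-133 + v) (n(c, v) = (2*c)*(-133 + v) = 2*c*(-133 + v))
(n(94, 254) + 136041)/(F + 15**4) = (2*94*(-133 + 254) + 136041)/(-88949 + 15**4) = (2*94*121 + 136041)/(-88949 + 50625) = (22748 + 136041)/(-38324) = 158789*(-1/38324) = -158789/38324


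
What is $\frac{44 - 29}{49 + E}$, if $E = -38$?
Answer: $\frac{15}{11} \approx 1.3636$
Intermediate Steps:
$\frac{44 - 29}{49 + E} = \frac{44 - 29}{49 - 38} = \frac{1}{11} \cdot 15 = \frac{15}{11}$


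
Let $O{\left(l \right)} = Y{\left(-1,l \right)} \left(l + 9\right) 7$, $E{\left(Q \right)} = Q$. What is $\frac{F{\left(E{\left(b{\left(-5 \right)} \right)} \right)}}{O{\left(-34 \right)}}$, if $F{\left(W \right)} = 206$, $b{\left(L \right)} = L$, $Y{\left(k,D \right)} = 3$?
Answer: $- \frac{206}{525} \approx -0.39238$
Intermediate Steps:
$O{\left(l \right)} = 189 + 21 l$ ($O{\left(l \right)} = 3 \left(l + 9\right) 7 = 3 \left(9 + l\right) 7 = \left(27 + 3 l\right) 7 = 189 + 21 l$)
$\frac{F{\left(E{\left(b{\left(-5 \right)} \right)} \right)}}{O{\left(-34 \right)}} = \frac{206}{189 + 21 \left(-34\right)} = \frac{206}{189 - 714} = \frac{206}{-525} = 206 \left(- \frac{1}{525}\right) = - \frac{206}{525}$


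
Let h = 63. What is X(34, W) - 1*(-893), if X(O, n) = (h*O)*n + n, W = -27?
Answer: -56968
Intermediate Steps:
X(O, n) = n + 63*O*n (X(O, n) = (63*O)*n + n = 63*O*n + n = n + 63*O*n)
X(34, W) - 1*(-893) = -27*(1 + 63*34) - 1*(-893) = -27*(1 + 2142) + 893 = -27*2143 + 893 = -57861 + 893 = -56968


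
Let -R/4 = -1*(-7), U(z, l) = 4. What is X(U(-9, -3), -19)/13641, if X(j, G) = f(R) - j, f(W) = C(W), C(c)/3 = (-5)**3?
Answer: -379/13641 ≈ -0.027784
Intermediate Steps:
C(c) = -375 (C(c) = 3*(-5)**3 = 3*(-125) = -375)
R = -28 (R = -(-4)*(-7) = -4*7 = -28)
f(W) = -375
X(j, G) = -375 - j
X(U(-9, -3), -19)/13641 = (-375 - 1*4)/13641 = (-375 - 4)*(1/13641) = -379*1/13641 = -379/13641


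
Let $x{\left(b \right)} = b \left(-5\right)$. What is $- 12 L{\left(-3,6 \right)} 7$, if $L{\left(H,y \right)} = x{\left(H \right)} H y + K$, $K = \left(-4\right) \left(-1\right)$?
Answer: $22344$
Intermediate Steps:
$x{\left(b \right)} = - 5 b$
$K = 4$
$L{\left(H,y \right)} = 4 - 5 y H^{2}$ ($L{\left(H,y \right)} = - 5 H H y + 4 = - 5 H^{2} y + 4 = - 5 y H^{2} + 4 = 4 - 5 y H^{2}$)
$- 12 L{\left(-3,6 \right)} 7 = - 12 \left(4 - 30 \left(-3\right)^{2}\right) 7 = - 12 \left(4 - 30 \cdot 9\right) 7 = - 12 \left(4 - 270\right) 7 = \left(-12\right) \left(-266\right) 7 = 3192 \cdot 7 = 22344$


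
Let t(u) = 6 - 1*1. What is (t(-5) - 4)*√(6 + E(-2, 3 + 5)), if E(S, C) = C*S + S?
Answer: 2*I*√3 ≈ 3.4641*I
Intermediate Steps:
E(S, C) = S + C*S
t(u) = 5 (t(u) = 6 - 1 = 5)
(t(-5) - 4)*√(6 + E(-2, 3 + 5)) = (5 - 4)*√(6 - 2*(1 + (3 + 5))) = 1*√(6 - 2*(1 + 8)) = 1*√(6 - 2*9) = 1*√(6 - 18) = 1*√(-12) = 1*(2*I*√3) = 2*I*√3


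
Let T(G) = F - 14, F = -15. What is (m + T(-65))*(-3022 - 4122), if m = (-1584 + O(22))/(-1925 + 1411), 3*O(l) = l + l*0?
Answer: 142837136/771 ≈ 1.8526e+5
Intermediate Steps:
O(l) = l/3 (O(l) = (l + l*0)/3 = (l + 0)/3 = l/3)
T(G) = -29 (T(G) = -15 - 14 = -29)
m = 2365/771 (m = (-1584 + (1/3)*22)/(-1925 + 1411) = (-1584 + 22/3)/(-514) = -4730/3*(-1/514) = 2365/771 ≈ 3.0674)
(m + T(-65))*(-3022 - 4122) = (2365/771 - 29)*(-3022 - 4122) = -19994/771*(-7144) = 142837136/771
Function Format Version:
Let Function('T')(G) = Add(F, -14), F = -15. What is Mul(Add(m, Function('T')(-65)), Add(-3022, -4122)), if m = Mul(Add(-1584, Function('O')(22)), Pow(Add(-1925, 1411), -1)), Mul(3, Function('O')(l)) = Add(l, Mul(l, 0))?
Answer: Rational(142837136, 771) ≈ 1.8526e+5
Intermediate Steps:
Function('O')(l) = Mul(Rational(1, 3), l) (Function('O')(l) = Mul(Rational(1, 3), Add(l, Mul(l, 0))) = Mul(Rational(1, 3), Add(l, 0)) = Mul(Rational(1, 3), l))
Function('T')(G) = -29 (Function('T')(G) = Add(-15, -14) = -29)
m = Rational(2365, 771) (m = Mul(Add(-1584, Mul(Rational(1, 3), 22)), Pow(Add(-1925, 1411), -1)) = Mul(Add(-1584, Rational(22, 3)), Pow(-514, -1)) = Mul(Rational(-4730, 3), Rational(-1, 514)) = Rational(2365, 771) ≈ 3.0674)
Mul(Add(m, Function('T')(-65)), Add(-3022, -4122)) = Mul(Add(Rational(2365, 771), -29), Add(-3022, -4122)) = Mul(Rational(-19994, 771), -7144) = Rational(142837136, 771)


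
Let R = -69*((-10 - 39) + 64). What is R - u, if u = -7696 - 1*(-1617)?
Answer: 5044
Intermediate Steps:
u = -6079 (u = -7696 + 1617 = -6079)
R = -1035 (R = -69*(-49 + 64) = -69*15 = -1035)
R - u = -1035 - 1*(-6079) = -1035 + 6079 = 5044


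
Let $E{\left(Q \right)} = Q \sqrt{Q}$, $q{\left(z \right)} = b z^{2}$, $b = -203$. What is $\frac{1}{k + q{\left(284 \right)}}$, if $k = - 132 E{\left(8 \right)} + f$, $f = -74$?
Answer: $- \frac{8186621}{134041522334738} + \frac{528 \sqrt{2}}{67020761167369} \approx -6.1064 \cdot 10^{-8}$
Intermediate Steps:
$q{\left(z \right)} = - 203 z^{2}$
$E{\left(Q \right)} = Q^{\frac{3}{2}}$
$k = -74 - 2112 \sqrt{2}$ ($k = - 132 \cdot 8^{\frac{3}{2}} - 74 = - 132 \cdot 16 \sqrt{2} - 74 = - 2112 \sqrt{2} - 74 = -74 - 2112 \sqrt{2} \approx -3060.8$)
$\frac{1}{k + q{\left(284 \right)}} = \frac{1}{\left(-74 - 2112 \sqrt{2}\right) - 203 \cdot 284^{2}} = \frac{1}{\left(-74 - 2112 \sqrt{2}\right) - 16373168} = \frac{1}{-16373242 - 2112 \sqrt{2}}$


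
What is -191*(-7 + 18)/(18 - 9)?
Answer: -2101/9 ≈ -233.44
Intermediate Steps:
-191*(-7 + 18)/(18 - 9) = -2101/9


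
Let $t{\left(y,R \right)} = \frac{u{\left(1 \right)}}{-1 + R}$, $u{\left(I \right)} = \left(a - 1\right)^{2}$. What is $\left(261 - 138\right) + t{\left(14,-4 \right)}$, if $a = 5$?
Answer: $\frac{599}{5} \approx 119.8$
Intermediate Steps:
$u{\left(I \right)} = 16$ ($u{\left(I \right)} = \left(5 - 1\right)^{2} = 4^{2} = 16$)
$t{\left(y,R \right)} = \frac{16}{-1 + R}$
$\left(261 - 138\right) + t{\left(14,-4 \right)} = \left(261 - 138\right) + \frac{16}{-1 - 4} = 123 + \frac{16}{-5} = 123 + 16 \left(- \frac{1}{5}\right) = 123 - \frac{16}{5} = \frac{599}{5}$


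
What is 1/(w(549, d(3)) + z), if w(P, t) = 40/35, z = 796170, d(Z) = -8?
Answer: 7/5573198 ≈ 1.2560e-6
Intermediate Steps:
w(P, t) = 8/7 (w(P, t) = 40*(1/35) = 8/7)
1/(w(549, d(3)) + z) = 1/(8/7 + 796170) = 1/(5573198/7) = 7/5573198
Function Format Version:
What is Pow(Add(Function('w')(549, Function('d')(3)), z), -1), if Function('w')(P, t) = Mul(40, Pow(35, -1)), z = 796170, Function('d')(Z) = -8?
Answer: Rational(7, 5573198) ≈ 1.2560e-6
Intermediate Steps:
Function('w')(P, t) = Rational(8, 7) (Function('w')(P, t) = Mul(40, Rational(1, 35)) = Rational(8, 7))
Pow(Add(Function('w')(549, Function('d')(3)), z), -1) = Pow(Add(Rational(8, 7), 796170), -1) = Pow(Rational(5573198, 7), -1) = Rational(7, 5573198)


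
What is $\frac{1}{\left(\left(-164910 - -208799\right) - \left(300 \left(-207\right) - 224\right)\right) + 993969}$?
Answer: $\frac{1}{1100182} \approx 9.0894 \cdot 10^{-7}$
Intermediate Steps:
$\frac{1}{\left(\left(-164910 - -208799\right) - \left(300 \left(-207\right) - 224\right)\right) + 993969} = \frac{1}{\left(\left(-164910 + 208799\right) - \left(-62100 - 224\right)\right) + 993969} = \frac{1}{\left(43889 - -62324\right) + 993969} = \frac{1}{\left(43889 + 62324\right) + 993969} = \frac{1}{106213 + 993969} = \frac{1}{1100182}$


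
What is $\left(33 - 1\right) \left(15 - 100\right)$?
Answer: $-2720$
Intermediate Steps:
$\left(33 - 1\right) \left(15 - 100\right) = \left(33 - 1\right) \left(-85\right) = 32 \left(-85\right) = -2720$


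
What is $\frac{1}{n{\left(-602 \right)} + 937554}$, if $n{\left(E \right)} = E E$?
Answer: $\frac{1}{1299958} \approx 7.6926 \cdot 10^{-7}$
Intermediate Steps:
$n{\left(E \right)} = E^{2}$
$\frac{1}{n{\left(-602 \right)} + 937554} = \frac{1}{\left(-602\right)^{2} + 937554} = \frac{1}{362404 + 937554} = \frac{1}{1299958}$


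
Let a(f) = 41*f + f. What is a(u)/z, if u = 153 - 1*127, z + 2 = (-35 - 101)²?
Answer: 78/1321 ≈ 0.059046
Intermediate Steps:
z = 18494 (z = -2 + (-35 - 101)² = -2 + (-136)² = -2 + 18496 = 18494)
u = 26 (u = 153 - 127 = 26)
a(f) = 42*f
a(u)/z = (42*26)/18494 = 1092*(1/18494) = 78/1321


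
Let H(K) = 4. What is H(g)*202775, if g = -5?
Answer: 811100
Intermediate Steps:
H(g)*202775 = 4*202775 = 811100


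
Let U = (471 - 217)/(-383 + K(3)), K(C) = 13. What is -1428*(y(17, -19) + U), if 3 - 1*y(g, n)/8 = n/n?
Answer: -4045524/185 ≈ -21868.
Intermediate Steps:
y(g, n) = 16 (y(g, n) = 24 - 8*n/n = 24 - 8*1 = 24 - 8 = 16)
U = -127/185 (U = (471 - 217)/(-383 + 13) = 254/(-370) = 254*(-1/370) = -127/185 ≈ -0.68649)
-1428*(y(17, -19) + U) = -1428*(16 - 127/185) = -1428*2833/185 = -4045524/185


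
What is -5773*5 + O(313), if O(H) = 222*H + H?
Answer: 40934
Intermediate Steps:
O(H) = 223*H
-5773*5 + O(313) = -5773*5 + 223*313 = -28865 + 69799 = 40934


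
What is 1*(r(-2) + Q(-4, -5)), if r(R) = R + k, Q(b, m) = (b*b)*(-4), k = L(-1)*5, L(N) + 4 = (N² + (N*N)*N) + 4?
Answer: -66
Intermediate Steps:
L(N) = N² + N³ (L(N) = -4 + ((N² + (N*N)*N) + 4) = -4 + ((N² + N²*N) + 4) = -4 + ((N² + N³) + 4) = -4 + (4 + N² + N³) = N² + N³)
k = 0 (k = ((-1)²*(1 - 1))*5 = (1*0)*5 = 0*5 = 0)
Q(b, m) = -4*b² (Q(b, m) = b²*(-4) = -4*b²)
r(R) = R (r(R) = R + 0 = R)
1*(r(-2) + Q(-4, -5)) = 1*(-2 - 4*(-4)²) = 1*(-2 - 4*16) = 1*(-2 - 64) = 1*(-66) = -66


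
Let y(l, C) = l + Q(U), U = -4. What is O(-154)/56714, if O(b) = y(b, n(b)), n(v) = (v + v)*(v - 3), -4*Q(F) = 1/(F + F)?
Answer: -4927/1814848 ≈ -0.0027148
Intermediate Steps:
Q(F) = -1/(8*F) (Q(F) = -1/(4*(F + F)) = -1/(2*F)/4 = -1/(8*F))
n(v) = 2*v*(-3 + v) (n(v) = (2*v)*(-3 + v) = 2*v*(-3 + v))
y(l, C) = 1/32 + l (y(l, C) = l - 1/8/(-4) = l - 1/8*(-1/4) = l + 1/32 = 1/32 + l)
O(b) = 1/32 + b
O(-154)/56714 = (1/32 - 154)/56714 = -4927/32*1/56714 = -4927/1814848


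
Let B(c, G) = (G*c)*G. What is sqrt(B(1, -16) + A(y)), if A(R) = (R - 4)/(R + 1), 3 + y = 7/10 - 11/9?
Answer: sqrt(13345103)/227 ≈ 16.093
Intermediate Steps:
y = -317/90 (y = -3 + (7/10 - 11/9) = -3 - 47/90 = -317/90 ≈ -3.5222)
B(c, G) = c*G**2
A(R) = (-4 + R)/(1 + R)
sqrt(B(1, -16) + A(y)) = sqrt(1*(-16)**2 + (-4 - 317/90)/(1 - 317/90)) = sqrt(1*256 - 677/90/(-227/90)) = sqrt(256 - 90/227*(-677/90)) = sqrt(256 + 677/227) = sqrt(58789/227) = sqrt(13345103)/227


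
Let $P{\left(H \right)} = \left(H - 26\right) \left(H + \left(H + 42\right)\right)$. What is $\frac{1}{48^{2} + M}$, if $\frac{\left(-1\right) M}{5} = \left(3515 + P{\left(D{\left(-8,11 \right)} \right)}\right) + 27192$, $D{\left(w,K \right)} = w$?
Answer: $- \frac{1}{146811} \approx -6.8115 \cdot 10^{-6}$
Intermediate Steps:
$P{\left(H \right)} = \left(-26 + H\right) \left(42 + 2 H\right)$ ($P{\left(H \right)} = \left(-26 + H\right) \left(H + \left(42 + H\right)\right) = \left(-26 + H\right) \left(42 + 2 H\right)$)
$M = -149115$ ($M = - 5 \left(\left(3515 - \left(1012 - 128\right)\right) + 27192\right) = - 5 \left(\left(3515 + \left(-1092 + 80 + 2 \cdot 64\right)\right) + 27192\right) = - 5 \left(\left(3515 + \left(-1092 + 80 + 128\right)\right) + 27192\right) = - 5 \left(\left(3515 - 884\right) + 27192\right) = - 5 \left(2631 + 27192\right) = \left(-5\right) 29823 = -149115$)
$\frac{1}{48^{2} + M} = \frac{1}{48^{2} - 149115} = \frac{1}{2304 - 149115} = \frac{1}{-146811} = - \frac{1}{146811}$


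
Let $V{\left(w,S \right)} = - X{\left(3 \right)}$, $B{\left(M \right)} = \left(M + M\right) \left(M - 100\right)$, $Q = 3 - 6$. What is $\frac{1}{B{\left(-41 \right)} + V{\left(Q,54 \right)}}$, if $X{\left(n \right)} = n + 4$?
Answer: $\frac{1}{11555} \approx 8.6543 \cdot 10^{-5}$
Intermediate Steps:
$Q = -3$
$X{\left(n \right)} = 4 + n$
$B{\left(M \right)} = 2 M \left(-100 + M\right)$
$V{\left(w,S \right)} = -7$ ($V{\left(w,S \right)} = - (4 + 3) = \left(-1\right) 7 = -7$)
$\frac{1}{B{\left(-41 \right)} + V{\left(Q,54 \right)}} = \frac{1}{2 \left(-41\right) \left(-100 - 41\right) - 7} = \frac{1}{2 \left(-41\right) \left(-141\right) - 7} = \frac{1}{11562 - 7} = \frac{1}{11555}$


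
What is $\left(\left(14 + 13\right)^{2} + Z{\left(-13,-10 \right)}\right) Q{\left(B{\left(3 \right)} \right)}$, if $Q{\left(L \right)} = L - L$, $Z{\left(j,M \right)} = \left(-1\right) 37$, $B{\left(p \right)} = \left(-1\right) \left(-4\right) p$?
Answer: $0$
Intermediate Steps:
$B{\left(p \right)} = 4 p$
$Z{\left(j,M \right)} = -37$
$Q{\left(L \right)} = 0$
$\left(\left(14 + 13\right)^{2} + Z{\left(-13,-10 \right)}\right) Q{\left(B{\left(3 \right)} \right)} = \left(\left(14 + 13\right)^{2} - 37\right) 0 = \left(27^{2} - 37\right) 0 = \left(729 - 37\right) 0 = 692 \cdot 0 = 0$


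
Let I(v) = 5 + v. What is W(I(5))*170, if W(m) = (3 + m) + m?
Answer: 3910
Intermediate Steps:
W(m) = 3 + 2*m
W(I(5))*170 = (3 + 2*(5 + 5))*170 = (3 + 2*10)*170 = (3 + 20)*170 = 23*170 = 3910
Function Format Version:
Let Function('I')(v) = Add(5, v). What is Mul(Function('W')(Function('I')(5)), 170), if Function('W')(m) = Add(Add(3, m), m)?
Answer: 3910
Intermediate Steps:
Function('W')(m) = Add(3, Mul(2, m))
Mul(Function('W')(Function('I')(5)), 170) = Mul(Add(3, Mul(2, Add(5, 5))), 170) = Mul(Add(3, Mul(2, 10)), 170) = Mul(Add(3, 20), 170) = Mul(23, 170) = 3910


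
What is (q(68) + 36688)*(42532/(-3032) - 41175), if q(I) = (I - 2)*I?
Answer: -642783774404/379 ≈ -1.6960e+9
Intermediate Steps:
q(I) = I*(-2 + I) (q(I) = (-2 + I)*I = I*(-2 + I))
(q(68) + 36688)*(42532/(-3032) - 41175) = (68*(-2 + 68) + 36688)*(42532/(-3032) - 41175) = (68*66 + 36688)*(42532*(-1/3032) - 41175) = (4488 + 36688)*(-10633/758 - 41175) = 41176*(-31221283/758) = -642783774404/379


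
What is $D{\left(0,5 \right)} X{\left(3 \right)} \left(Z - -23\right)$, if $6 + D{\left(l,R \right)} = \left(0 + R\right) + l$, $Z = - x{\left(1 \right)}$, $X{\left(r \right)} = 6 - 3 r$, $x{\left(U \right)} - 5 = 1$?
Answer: $51$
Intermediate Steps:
$x{\left(U \right)} = 6$ ($x{\left(U \right)} = 5 + 1 = 6$)
$Z = -6$ ($Z = \left(-1\right) 6 = -6$)
$D{\left(l,R \right)} = -6 + R + l$ ($D{\left(l,R \right)} = -6 + \left(\left(0 + R\right) + l\right) = -6 + \left(R + l\right) = -6 + R + l$)
$D{\left(0,5 \right)} X{\left(3 \right)} \left(Z - -23\right) = \left(-6 + 5 + 0\right) \left(6 - 9\right) \left(-6 - -23\right) = - (6 - 9) \left(-6 + 23\right) = \left(-1\right) \left(-3\right) 17 = 3 \cdot 17 = 51$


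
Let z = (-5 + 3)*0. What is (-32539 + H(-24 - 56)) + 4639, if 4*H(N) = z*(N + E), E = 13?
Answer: -27900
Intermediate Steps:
z = 0 (z = -2*0 = 0)
H(N) = 0 (H(N) = (0*(N + 13))/4 = (0*(13 + N))/4 = (1/4)*0 = 0)
(-32539 + H(-24 - 56)) + 4639 = (-32539 + 0) + 4639 = -32539 + 4639 = -27900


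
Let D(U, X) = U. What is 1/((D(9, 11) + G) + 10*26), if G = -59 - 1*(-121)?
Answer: 1/331 ≈ 0.0030211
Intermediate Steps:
G = 62 (G = -59 + 121 = 62)
1/((D(9, 11) + G) + 10*26) = 1/((9 + 62) + 10*26) = 1/(71 + 260) = 1/331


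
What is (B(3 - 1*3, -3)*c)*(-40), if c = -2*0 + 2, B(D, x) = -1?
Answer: 80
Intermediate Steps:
c = 2 (c = 0 + 2 = 2)
(B(3 - 1*3, -3)*c)*(-40) = -1*2*(-40) = -2*(-40) = 80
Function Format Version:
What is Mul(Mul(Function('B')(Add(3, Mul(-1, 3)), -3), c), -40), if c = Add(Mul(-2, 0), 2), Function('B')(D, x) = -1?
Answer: 80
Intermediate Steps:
c = 2 (c = Add(0, 2) = 2)
Mul(Mul(Function('B')(Add(3, Mul(-1, 3)), -3), c), -40) = Mul(Mul(-1, 2), -40) = Mul(-2, -40) = 80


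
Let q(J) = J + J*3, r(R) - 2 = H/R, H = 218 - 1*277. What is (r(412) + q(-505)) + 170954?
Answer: 69601573/412 ≈ 1.6894e+5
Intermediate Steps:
H = -59 (H = 218 - 277 = -59)
r(R) = 2 - 59/R
q(J) = 4*J (q(J) = J + 3*J = 4*J)
(r(412) + q(-505)) + 170954 = ((2 - 59/412) + 4*(-505)) + 170954 = ((2 - 59*1/412) - 2020) + 170954 = ((2 - 59/412) - 2020) + 170954 = (765/412 - 2020) + 170954 = -831475/412 + 170954 = 69601573/412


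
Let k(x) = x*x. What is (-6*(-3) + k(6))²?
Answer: 2916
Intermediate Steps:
k(x) = x²
(-6*(-3) + k(6))² = (-6*(-3) + 6²)² = (18 + 36)² = 54² = 2916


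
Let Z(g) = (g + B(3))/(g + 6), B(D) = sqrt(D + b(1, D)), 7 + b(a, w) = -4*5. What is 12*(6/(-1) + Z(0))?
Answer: -72 + 4*I*sqrt(6) ≈ -72.0 + 9.798*I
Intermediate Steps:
b(a, w) = -27 (b(a, w) = -7 - 4*5 = -7 - 20 = -27)
B(D) = sqrt(-27 + D) (B(D) = sqrt(D - 27) = sqrt(-27 + D))
Z(g) = (g + 2*I*sqrt(6))/(6 + g) (Z(g) = (g + sqrt(-27 + 3))/(g + 6) = (g + sqrt(-24))/(6 + g) = (g + 2*I*sqrt(6))/(6 + g))
12*(6/(-1) + Z(0)) = 12*(6/(-1) + (0 + 2*I*sqrt(6))/(6 + 0)) = 12*(6*(-1) + (2*I*sqrt(6))/6) = 12*(-6 + (2*I*sqrt(6))/6) = 12*(-6 + I*sqrt(6)/3) = -72 + 4*I*sqrt(6)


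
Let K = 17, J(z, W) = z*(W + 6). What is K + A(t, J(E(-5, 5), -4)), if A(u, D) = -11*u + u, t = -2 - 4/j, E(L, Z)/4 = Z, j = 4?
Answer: 47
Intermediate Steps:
E(L, Z) = 4*Z
J(z, W) = z*(6 + W)
t = -3 (t = -2 - 4/4 = -2 - 4*¼ = -2 - 1 = -3)
A(u, D) = -10*u
K + A(t, J(E(-5, 5), -4)) = 17 - 10*(-3) = 17 + 30 = 47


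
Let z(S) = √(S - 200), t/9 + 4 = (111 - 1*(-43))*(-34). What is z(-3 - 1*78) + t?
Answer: -47160 + I*√281 ≈ -47160.0 + 16.763*I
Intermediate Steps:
t = -47160 (t = -36 + 9*((111 - 1*(-43))*(-34)) = -36 + 9*((111 + 43)*(-34)) = -36 + 9*(154*(-34)) = -36 + 9*(-5236) = -36 - 47124 = -47160)
z(S) = √(-200 + S)
z(-3 - 1*78) + t = √(-200 + (-3 - 1*78)) - 47160 = √(-200 + (-3 - 78)) - 47160 = √(-200 - 81) - 47160 = √(-281) - 47160 = I*√281 - 47160 = -47160 + I*√281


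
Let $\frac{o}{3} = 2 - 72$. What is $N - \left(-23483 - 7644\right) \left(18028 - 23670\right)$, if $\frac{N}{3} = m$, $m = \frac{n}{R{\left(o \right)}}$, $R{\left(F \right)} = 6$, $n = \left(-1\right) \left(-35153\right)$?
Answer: $- \frac{351201915}{2} \approx -1.756 \cdot 10^{8}$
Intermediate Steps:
$n = 35153$
$o = -210$ ($o = 3 \left(2 - 72\right) = 3 \left(-70\right) = -210$)
$m = \frac{35153}{6} \approx 5858.8$
$N = \frac{35153}{2}$ ($N = 3 \cdot \frac{35153}{6} = \frac{35153}{2} \approx 17577.0$)
$N - \left(-23483 - 7644\right) \left(18028 - 23670\right) = \frac{35153}{2} - \left(-23483 - 7644\right) \left(18028 - 23670\right) = \frac{35153}{2} - \left(-31127\right) \left(-5642\right) = \frac{35153}{2} - 175618534 = - \frac{351201915}{2}$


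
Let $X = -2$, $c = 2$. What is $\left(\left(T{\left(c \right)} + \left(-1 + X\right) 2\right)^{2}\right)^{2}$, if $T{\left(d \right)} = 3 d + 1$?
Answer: $1$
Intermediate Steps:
$T{\left(d \right)} = 1 + 3 d$
$\left(\left(T{\left(c \right)} + \left(-1 + X\right) 2\right)^{2}\right)^{2} = \left(\left(\left(1 + 3 \cdot 2\right) + \left(-1 - 2\right) 2\right)^{2}\right)^{2} = \left(\left(\left(1 + 6\right) - 6\right)^{2}\right)^{2} = \left(\left(7 - 6\right)^{2}\right)^{2} = \left(1^{2}\right)^{2} = 1^{2} = 1$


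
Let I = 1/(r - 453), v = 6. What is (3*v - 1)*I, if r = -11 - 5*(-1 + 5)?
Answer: -17/484 ≈ -0.035124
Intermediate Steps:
r = -31 (r = -11 - 5*4 = -11 - 20 = -31)
I = -1/484 (I = 1/(-31 - 453) = 1/(-484) = -1/484 ≈ -0.0020661)
(3*v - 1)*I = (3*6 - 1)*(-1/484) = (18 - 1)*(-1/484) = 17*(-1/484) = -17/484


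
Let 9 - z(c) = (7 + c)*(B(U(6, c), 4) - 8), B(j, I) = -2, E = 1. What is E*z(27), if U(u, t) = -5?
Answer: 349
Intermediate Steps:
z(c) = 79 + 10*c (z(c) = 9 - (7 + c)*(-2 - 8) = 9 - (7 + c)*(-10) = 9 - (-70 - 10*c) = 9 + (70 + 10*c) = 79 + 10*c)
E*z(27) = 1*(79 + 10*27) = 1*(79 + 270) = 1*349 = 349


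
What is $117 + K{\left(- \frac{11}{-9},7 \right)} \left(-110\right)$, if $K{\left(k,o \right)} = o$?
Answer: $-653$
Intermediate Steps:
$117 + K{\left(- \frac{11}{-9},7 \right)} \left(-110\right) = 117 + 7 \left(-110\right) = 117 - 770 = -653$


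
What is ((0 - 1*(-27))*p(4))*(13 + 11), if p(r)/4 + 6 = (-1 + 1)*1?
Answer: -15552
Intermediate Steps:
p(r) = -24 (p(r) = -24 + 4*((-1 + 1)*1) = -24 + 4*(0*1) = -24 + 4*0 = -24 + 0 = -24)
((0 - 1*(-27))*p(4))*(13 + 11) = ((0 - 1*(-27))*(-24))*(13 + 11) = ((0 + 27)*(-24))*24 = (27*(-24))*24 = -648*24 = -15552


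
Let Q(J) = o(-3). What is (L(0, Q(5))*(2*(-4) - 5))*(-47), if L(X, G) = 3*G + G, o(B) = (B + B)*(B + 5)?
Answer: -29328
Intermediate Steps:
o(B) = 2*B*(5 + B) (o(B) = (2*B)*(5 + B) = 2*B*(5 + B))
Q(J) = -12 (Q(J) = 2*(-3)*(5 - 3) = 2*(-3)*2 = -12)
L(X, G) = 4*G
(L(0, Q(5))*(2*(-4) - 5))*(-47) = ((4*(-12))*(2*(-4) - 5))*(-47) = -48*(-8 - 5)*(-47) = -48*(-13)*(-47) = 624*(-47) = -29328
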